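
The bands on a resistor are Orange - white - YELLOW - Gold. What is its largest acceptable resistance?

409500 Ω

Orange → 3 (first significant figure)
White → 9 (second significant figure)
Yellow → ×10^4 multiplier
Gold → ±5% tolerance
39 × 10000 = 390000 Ω
Largest = 390000 × (1 + 5/100) = 409500 Ω.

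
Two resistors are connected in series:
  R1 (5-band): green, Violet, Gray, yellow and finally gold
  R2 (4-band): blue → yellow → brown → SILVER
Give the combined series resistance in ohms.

R1: green, violet, grey → 578; yellow ×10^4 → 5780000 Ω.
R2: blue, yellow → 64; brown ×10 → 640 Ω.
Series: 5780000 + 640 = 5780640 Ω.

5780640 Ω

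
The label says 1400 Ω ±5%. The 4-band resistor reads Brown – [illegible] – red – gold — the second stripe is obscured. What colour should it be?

1400 Ω = 14 × 10^2.
The second band gives digit 4 of the significand, and 4 is yellow.

yellow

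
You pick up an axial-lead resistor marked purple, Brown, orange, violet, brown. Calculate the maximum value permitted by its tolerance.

Violet → 7 (first significant figure)
Brown → 1 (second significant figure)
Orange → 3 (third significant figure)
Violet → ×10^7 multiplier
Brown → ±1% tolerance
713 × 10000000 = 7130000000 Ω
Maximum = 7130000000 × (1 + 1/100) = 7201300000 Ω.

7201300000 Ω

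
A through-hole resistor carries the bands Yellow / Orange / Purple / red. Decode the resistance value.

Yellow → 4 (first significant figure)
Orange → 3 (second significant figure)
Violet → ×10^7 multiplier
43 × 10000000 = 430000000 Ω

430000000 Ω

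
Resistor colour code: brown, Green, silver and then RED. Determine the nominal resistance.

0.15 Ω

Brown → 1 (first significant figure)
Green → 5 (second significant figure)
Silver → ×0.01 multiplier
15 × 0.01 = 0.15 Ω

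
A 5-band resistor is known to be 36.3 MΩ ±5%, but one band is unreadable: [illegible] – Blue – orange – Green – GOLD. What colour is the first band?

orange

36300000 Ω = 363 × 10^5.
The first band gives digit 3 of the significand, and 3 is orange.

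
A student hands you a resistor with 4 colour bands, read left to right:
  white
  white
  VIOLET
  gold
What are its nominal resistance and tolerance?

990000000 Ω ±5%

White → 9 (first significant figure)
White → 9 (second significant figure)
Violet → ×10^7 multiplier
Gold → ±5% tolerance
99 × 10000000 = 990000000 Ω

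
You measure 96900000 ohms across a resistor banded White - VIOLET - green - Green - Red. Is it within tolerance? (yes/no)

yes

White → 9 (first significant figure)
Violet → 7 (second significant figure)
Green → 5 (third significant figure)
Green → ×10^5 multiplier
Red → ±2% tolerance
975 × 100000 = 97500000 Ω
Allowed range: 95550000 Ω to 99450000 Ω.
96900000 ohms lies inside that range.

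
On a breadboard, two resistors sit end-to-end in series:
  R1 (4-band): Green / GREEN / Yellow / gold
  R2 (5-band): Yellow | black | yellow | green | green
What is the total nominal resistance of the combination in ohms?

40950000 Ω

R1: green, green → 55; yellow ×10^4 → 550000 Ω.
R2: yellow, black, yellow → 404; green ×10^5 → 40400000 Ω.
Series: 550000 + 40400000 = 40950000 Ω.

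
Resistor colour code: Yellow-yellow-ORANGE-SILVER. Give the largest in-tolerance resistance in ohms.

48400 Ω

Yellow → 4 (first significant figure)
Yellow → 4 (second significant figure)
Orange → ×10^3 multiplier
Silver → ±10% tolerance
44 × 1000 = 44000 Ω
Largest = 44000 × (1 + 10/100) = 48400 Ω.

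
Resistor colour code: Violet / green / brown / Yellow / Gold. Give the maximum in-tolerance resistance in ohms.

Violet → 7 (first significant figure)
Green → 5 (second significant figure)
Brown → 1 (third significant figure)
Yellow → ×10^4 multiplier
Gold → ±5% tolerance
751 × 10000 = 7510000 Ω
Maximum = 7510000 × (1 + 5/100) = 7885500 Ω.

7885500 Ω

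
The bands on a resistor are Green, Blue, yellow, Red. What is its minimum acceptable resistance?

548800 Ω

Green → 5 (first significant figure)
Blue → 6 (second significant figure)
Yellow → ×10^4 multiplier
Red → ±2% tolerance
56 × 10000 = 560000 Ω
Minimum = 560000 × (1 − 2/100) = 548800 Ω.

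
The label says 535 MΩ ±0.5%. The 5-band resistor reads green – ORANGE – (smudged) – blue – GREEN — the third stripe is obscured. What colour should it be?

green

535000000 Ω = 535 × 10^6.
The third band gives digit 5 of the significand, and 5 is green.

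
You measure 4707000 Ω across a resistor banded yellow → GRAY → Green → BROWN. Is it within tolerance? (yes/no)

Yellow → 4 (first significant figure)
Grey → 8 (second significant figure)
Green → ×10^5 multiplier
Brown → ±1% tolerance
48 × 100000 = 4800000 Ω
Allowed range: 4752000 Ω to 4848000 Ω.
4707000 Ω lies outside that range.

no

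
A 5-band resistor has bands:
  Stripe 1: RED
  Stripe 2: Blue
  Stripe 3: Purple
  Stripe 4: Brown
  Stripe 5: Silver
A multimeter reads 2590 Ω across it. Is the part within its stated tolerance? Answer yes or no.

Red → 2 (first significant figure)
Blue → 6 (second significant figure)
Violet → 7 (third significant figure)
Brown → ×10 multiplier
Silver → ±10% tolerance
267 × 10 = 2670 Ω
Allowed range: 2403 Ω to 2937 Ω.
2590 Ω lies inside that range.

yes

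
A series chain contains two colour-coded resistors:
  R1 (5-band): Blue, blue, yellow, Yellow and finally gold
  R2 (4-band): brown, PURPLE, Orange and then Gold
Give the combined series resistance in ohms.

6657000 Ω

R1: blue, blue, yellow → 664; yellow ×10^4 → 6640000 Ω.
R2: brown, violet → 17; orange ×10^3 → 17000 Ω.
Series: 6640000 + 17000 = 6657000 Ω.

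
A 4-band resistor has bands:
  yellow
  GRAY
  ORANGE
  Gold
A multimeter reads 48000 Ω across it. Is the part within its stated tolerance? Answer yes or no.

yes

Yellow → 4 (first significant figure)
Grey → 8 (second significant figure)
Orange → ×10^3 multiplier
Gold → ±5% tolerance
48 × 1000 = 48000 Ω
Allowed range: 45600 Ω to 50400 Ω.
48000 Ω lies inside that range.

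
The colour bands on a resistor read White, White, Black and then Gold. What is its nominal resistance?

99 Ω

White → 9 (first significant figure)
White → 9 (second significant figure)
Black → ×1 multiplier
99 × 1 = 99 Ω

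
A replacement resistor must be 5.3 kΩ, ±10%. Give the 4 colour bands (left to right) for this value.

green, orange, red, silver

5300 Ω = 53 × 10^2.
5 → green
3 → orange
Multiplier 10^2 → red.
±10% tolerance → silver.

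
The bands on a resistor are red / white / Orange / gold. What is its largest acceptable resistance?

Red → 2 (first significant figure)
White → 9 (second significant figure)
Orange → ×10^3 multiplier
Gold → ±5% tolerance
29 × 1000 = 29000 Ω
Largest = 29000 × (1 + 5/100) = 30450 Ω.

30450 Ω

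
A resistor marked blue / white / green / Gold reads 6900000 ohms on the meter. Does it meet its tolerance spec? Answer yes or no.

yes

Blue → 6 (first significant figure)
White → 9 (second significant figure)
Green → ×10^5 multiplier
Gold → ±5% tolerance
69 × 100000 = 6900000 Ω
Allowed range: 6555000 Ω to 7245000 Ω.
6900000 ohms lies inside that range.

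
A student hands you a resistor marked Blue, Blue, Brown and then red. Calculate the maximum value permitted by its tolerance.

673.2 Ω

Blue → 6 (first significant figure)
Blue → 6 (second significant figure)
Brown → ×10 multiplier
Red → ±2% tolerance
66 × 10 = 660 Ω
Maximum = 660 × (1 + 2/100) = 673.2 Ω.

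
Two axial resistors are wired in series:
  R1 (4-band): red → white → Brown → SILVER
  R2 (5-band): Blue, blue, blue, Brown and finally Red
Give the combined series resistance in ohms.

6950 Ω

R1: red, white → 29; brown ×10 → 290 Ω.
R2: blue, blue, blue → 666; brown ×10 → 6660 Ω.
Series: 290 + 6660 = 6950 Ω.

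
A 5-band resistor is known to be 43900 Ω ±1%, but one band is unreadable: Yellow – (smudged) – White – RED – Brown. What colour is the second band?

orange

43900 Ω = 439 × 10^2.
The second band gives digit 3 of the significand, and 3 is orange.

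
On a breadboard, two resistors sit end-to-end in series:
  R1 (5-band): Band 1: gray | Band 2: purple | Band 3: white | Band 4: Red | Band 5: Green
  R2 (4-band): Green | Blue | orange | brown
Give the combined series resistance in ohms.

143900 Ω

R1: grey, violet, white → 879; red ×10^2 → 87900 Ω.
R2: green, blue → 56; orange ×10^3 → 56000 Ω.
Series: 87900 + 56000 = 143900 Ω.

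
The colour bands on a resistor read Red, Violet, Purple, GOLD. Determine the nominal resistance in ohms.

270000000 Ω

Red → 2 (first significant figure)
Violet → 7 (second significant figure)
Violet → ×10^7 multiplier
27 × 10000000 = 270000000 Ω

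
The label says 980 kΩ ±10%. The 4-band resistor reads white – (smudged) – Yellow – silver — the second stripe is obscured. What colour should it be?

980000 Ω = 98 × 10^4.
The second band gives digit 8 of the significand, and 8 is grey.

grey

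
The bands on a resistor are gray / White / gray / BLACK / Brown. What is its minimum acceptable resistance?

889.02 Ω

Grey → 8 (first significant figure)
White → 9 (second significant figure)
Grey → 8 (third significant figure)
Black → ×1 multiplier
Brown → ±1% tolerance
898 × 1 = 898 Ω
Minimum = 898 × (1 − 1/100) = 889.02 Ω.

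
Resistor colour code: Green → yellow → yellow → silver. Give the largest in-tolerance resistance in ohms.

594000 Ω

Green → 5 (first significant figure)
Yellow → 4 (second significant figure)
Yellow → ×10^4 multiplier
Silver → ±10% tolerance
54 × 10000 = 540000 Ω
Largest = 540000 × (1 + 10/100) = 594000 Ω.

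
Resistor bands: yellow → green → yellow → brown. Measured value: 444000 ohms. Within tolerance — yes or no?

no

Yellow → 4 (first significant figure)
Green → 5 (second significant figure)
Yellow → ×10^4 multiplier
Brown → ±1% tolerance
45 × 10000 = 450000 Ω
Allowed range: 445500 Ω to 454500 Ω.
444000 ohms lies outside that range.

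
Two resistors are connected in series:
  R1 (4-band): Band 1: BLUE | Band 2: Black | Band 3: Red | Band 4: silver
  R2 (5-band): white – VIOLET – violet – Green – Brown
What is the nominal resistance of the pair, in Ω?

97706000 Ω

R1: blue, black → 60; red ×10^2 → 6000 Ω.
R2: white, violet, violet → 977; green ×10^5 → 97700000 Ω.
Series: 6000 + 97700000 = 97706000 Ω.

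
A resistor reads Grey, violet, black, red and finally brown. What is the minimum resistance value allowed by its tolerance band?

86130 Ω

Grey → 8 (first significant figure)
Violet → 7 (second significant figure)
Black → 0 (third significant figure)
Red → ×10^2 multiplier
Brown → ±1% tolerance
870 × 100 = 87000 Ω
Minimum = 87000 × (1 − 1/100) = 86130 Ω.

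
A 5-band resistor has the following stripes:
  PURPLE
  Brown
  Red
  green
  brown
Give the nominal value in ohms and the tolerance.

Violet → 7 (first significant figure)
Brown → 1 (second significant figure)
Red → 2 (third significant figure)
Green → ×10^5 multiplier
Brown → ±1% tolerance
712 × 100000 = 71200000 Ω

71200000 Ω ±1%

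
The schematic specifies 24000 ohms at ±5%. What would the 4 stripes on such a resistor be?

24000 Ω = 24 × 10^3.
2 → red
4 → yellow
Multiplier 10^3 → orange.
±5% tolerance → gold.

red, yellow, orange, gold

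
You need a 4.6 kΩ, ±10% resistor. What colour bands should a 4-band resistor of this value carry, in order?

yellow, blue, red, silver

4600 Ω = 46 × 10^2.
4 → yellow
6 → blue
Multiplier 10^2 → red.
±10% tolerance → silver.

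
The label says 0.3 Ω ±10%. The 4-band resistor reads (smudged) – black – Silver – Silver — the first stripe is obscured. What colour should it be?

orange

0.3 Ω = 30 × 10^-2.
The first band gives digit 3 of the significand, and 3 is orange.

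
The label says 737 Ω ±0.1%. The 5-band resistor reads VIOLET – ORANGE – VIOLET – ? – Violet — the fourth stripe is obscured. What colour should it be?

black

737 Ω = 737 × 10^0.
The fourth band is the multiplier, 10^0, which is black.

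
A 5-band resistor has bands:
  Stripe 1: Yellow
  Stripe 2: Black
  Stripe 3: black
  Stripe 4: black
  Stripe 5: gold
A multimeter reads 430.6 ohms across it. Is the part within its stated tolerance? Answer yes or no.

no

Yellow → 4 (first significant figure)
Black → 0 (second significant figure)
Black → 0 (third significant figure)
Black → ×1 multiplier
Gold → ±5% tolerance
400 × 1 = 400 Ω
Allowed range: 380 Ω to 420 Ω.
430.6 ohms lies outside that range.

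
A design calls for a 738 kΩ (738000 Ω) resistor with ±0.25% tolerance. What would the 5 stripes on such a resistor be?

violet, orange, grey, orange, blue

738000 Ω = 738 × 10^3.
7 → violet
3 → orange
8 → grey
Multiplier 10^3 → orange.
±0.25% tolerance → blue.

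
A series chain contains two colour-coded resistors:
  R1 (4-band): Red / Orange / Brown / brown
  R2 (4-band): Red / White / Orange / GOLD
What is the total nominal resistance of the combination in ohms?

R1: red, orange → 23; brown ×10 → 230 Ω.
R2: red, white → 29; orange ×10^3 → 29000 Ω.
Series: 230 + 29000 = 29230 Ω.

29230 Ω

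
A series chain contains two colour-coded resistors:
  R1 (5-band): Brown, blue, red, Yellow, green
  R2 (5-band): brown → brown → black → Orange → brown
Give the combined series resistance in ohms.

1730000 Ω

R1: brown, blue, red → 162; yellow ×10^4 → 1620000 Ω.
R2: brown, brown, black → 110; orange ×10^3 → 110000 Ω.
Series: 1620000 + 110000 = 1730000 Ω.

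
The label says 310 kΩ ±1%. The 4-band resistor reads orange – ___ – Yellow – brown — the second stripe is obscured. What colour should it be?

310000 Ω = 31 × 10^4.
The second band gives digit 1 of the significand, and 1 is brown.

brown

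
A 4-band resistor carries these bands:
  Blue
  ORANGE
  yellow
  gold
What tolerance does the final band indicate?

±5%

The last band, gold, is the tolerance band.
Gold corresponds to ±5%.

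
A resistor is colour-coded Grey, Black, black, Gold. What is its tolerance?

±5%

The last band, gold, is the tolerance band.
Gold corresponds to ±5%.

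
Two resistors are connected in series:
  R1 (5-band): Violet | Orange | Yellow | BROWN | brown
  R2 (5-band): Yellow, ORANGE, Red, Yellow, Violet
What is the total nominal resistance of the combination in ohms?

R1: violet, orange, yellow → 734; brown ×10 → 7340 Ω.
R2: yellow, orange, red → 432; yellow ×10^4 → 4320000 Ω.
Series: 7340 + 4320000 = 4327340 Ω.

4327340 Ω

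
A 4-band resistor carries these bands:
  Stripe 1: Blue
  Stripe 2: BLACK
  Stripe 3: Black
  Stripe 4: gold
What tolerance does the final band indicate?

±5%

The last band, gold, is the tolerance band.
Gold corresponds to ±5%.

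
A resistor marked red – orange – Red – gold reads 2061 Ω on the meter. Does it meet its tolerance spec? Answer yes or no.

Red → 2 (first significant figure)
Orange → 3 (second significant figure)
Red → ×10^2 multiplier
Gold → ±5% tolerance
23 × 100 = 2300 Ω
Allowed range: 2185 Ω to 2415 Ω.
2061 Ω lies outside that range.

no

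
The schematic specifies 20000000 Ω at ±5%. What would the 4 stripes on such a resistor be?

red, black, blue, gold

20000000 Ω = 20 × 10^6.
2 → red
0 → black
Multiplier 10^6 → blue.
±5% tolerance → gold.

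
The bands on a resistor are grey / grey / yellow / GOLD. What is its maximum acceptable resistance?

Grey → 8 (first significant figure)
Grey → 8 (second significant figure)
Yellow → ×10^4 multiplier
Gold → ±5% tolerance
88 × 10000 = 880000 Ω
Maximum = 880000 × (1 + 5/100) = 924000 Ω.

924000 Ω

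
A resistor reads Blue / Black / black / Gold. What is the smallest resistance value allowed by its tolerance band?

57 Ω

Blue → 6 (first significant figure)
Black → 0 (second significant figure)
Black → ×1 multiplier
Gold → ±5% tolerance
60 × 1 = 60 Ω
Smallest = 60 × (1 − 5/100) = 57 Ω.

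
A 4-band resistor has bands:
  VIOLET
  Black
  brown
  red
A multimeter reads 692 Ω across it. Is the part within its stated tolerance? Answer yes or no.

yes

Violet → 7 (first significant figure)
Black → 0 (second significant figure)
Brown → ×10 multiplier
Red → ±2% tolerance
70 × 10 = 700 Ω
Allowed range: 686 Ω to 714 Ω.
692 Ω lies inside that range.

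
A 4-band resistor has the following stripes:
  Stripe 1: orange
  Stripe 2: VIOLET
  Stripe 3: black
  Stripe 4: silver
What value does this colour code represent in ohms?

37 Ω

Orange → 3 (first significant figure)
Violet → 7 (second significant figure)
Black → ×1 multiplier
37 × 1 = 37 Ω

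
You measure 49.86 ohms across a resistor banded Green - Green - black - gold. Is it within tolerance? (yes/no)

no

Green → 5 (first significant figure)
Green → 5 (second significant figure)
Black → ×1 multiplier
Gold → ±5% tolerance
55 × 1 = 55 Ω
Allowed range: 52.25 Ω to 57.75 Ω.
49.86 ohms lies outside that range.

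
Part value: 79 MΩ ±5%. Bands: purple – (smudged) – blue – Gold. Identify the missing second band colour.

white

79000000 Ω = 79 × 10^6.
The second band gives digit 9 of the significand, and 9 is white.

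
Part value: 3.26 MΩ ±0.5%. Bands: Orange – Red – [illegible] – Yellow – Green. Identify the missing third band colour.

blue

3260000 Ω = 326 × 10^4.
The third band gives digit 6 of the significand, and 6 is blue.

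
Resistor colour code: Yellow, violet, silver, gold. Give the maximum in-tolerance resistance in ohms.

Yellow → 4 (first significant figure)
Violet → 7 (second significant figure)
Silver → ×0.01 multiplier
Gold → ±5% tolerance
47 × 0.01 = 0.47 Ω
Maximum = 0.47 × (1 + 5/100) = 0.4935 Ω.

0.4935 Ω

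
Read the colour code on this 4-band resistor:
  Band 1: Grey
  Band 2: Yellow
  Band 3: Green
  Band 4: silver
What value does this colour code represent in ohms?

Grey → 8 (first significant figure)
Yellow → 4 (second significant figure)
Green → ×10^5 multiplier
84 × 100000 = 8400000 Ω

8400000 Ω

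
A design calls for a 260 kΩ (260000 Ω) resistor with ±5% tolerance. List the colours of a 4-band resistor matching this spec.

red, blue, yellow, gold

260000 Ω = 26 × 10^4.
2 → red
6 → blue
Multiplier 10^4 → yellow.
±5% tolerance → gold.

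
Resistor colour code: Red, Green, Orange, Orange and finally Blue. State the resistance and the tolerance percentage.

253000 Ω ±0.25%

Red → 2 (first significant figure)
Green → 5 (second significant figure)
Orange → 3 (third significant figure)
Orange → ×10^3 multiplier
Blue → ±0.25% tolerance
253 × 1000 = 253000 Ω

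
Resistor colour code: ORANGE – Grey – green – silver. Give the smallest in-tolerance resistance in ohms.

Orange → 3 (first significant figure)
Grey → 8 (second significant figure)
Green → ×10^5 multiplier
Silver → ±10% tolerance
38 × 100000 = 3800000 Ω
Smallest = 3800000 × (1 − 10/100) = 3420000 Ω.

3420000 Ω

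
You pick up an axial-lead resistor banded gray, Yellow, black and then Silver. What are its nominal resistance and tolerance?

84 Ω ±10%

Grey → 8 (first significant figure)
Yellow → 4 (second significant figure)
Black → ×1 multiplier
Silver → ±10% tolerance
84 × 1 = 84 Ω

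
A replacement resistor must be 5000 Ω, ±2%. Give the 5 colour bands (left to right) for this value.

5000 Ω = 500 × 10^1.
5 → green
0 → black
0 → black
Multiplier 10^1 → brown.
±2% tolerance → red.

green, black, black, brown, red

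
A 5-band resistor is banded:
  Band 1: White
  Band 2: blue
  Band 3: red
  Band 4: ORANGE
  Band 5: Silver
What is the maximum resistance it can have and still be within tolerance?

1058200 Ω

White → 9 (first significant figure)
Blue → 6 (second significant figure)
Red → 2 (third significant figure)
Orange → ×10^3 multiplier
Silver → ±10% tolerance
962 × 1000 = 962000 Ω
Maximum = 962000 × (1 + 10/100) = 1058200 Ω.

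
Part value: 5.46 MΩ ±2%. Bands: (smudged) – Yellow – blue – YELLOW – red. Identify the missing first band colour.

green

5460000 Ω = 546 × 10^4.
The first band gives digit 5 of the significand, and 5 is green.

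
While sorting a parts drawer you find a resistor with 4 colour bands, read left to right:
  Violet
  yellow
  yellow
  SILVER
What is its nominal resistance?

740000 Ω

Violet → 7 (first significant figure)
Yellow → 4 (second significant figure)
Yellow → ×10^4 multiplier
74 × 10000 = 740000 Ω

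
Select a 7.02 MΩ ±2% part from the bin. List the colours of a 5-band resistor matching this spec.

violet, black, red, yellow, red

7020000 Ω = 702 × 10^4.
7 → violet
0 → black
2 → red
Multiplier 10^4 → yellow.
±2% tolerance → red.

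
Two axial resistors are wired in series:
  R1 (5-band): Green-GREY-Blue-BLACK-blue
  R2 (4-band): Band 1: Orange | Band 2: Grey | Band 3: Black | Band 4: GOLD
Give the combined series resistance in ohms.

624 Ω

R1: green, grey, blue → 586; black ×1 → 586 Ω.
R2: orange, grey → 38; black ×1 → 38 Ω.
Series: 586 + 38 = 624 Ω.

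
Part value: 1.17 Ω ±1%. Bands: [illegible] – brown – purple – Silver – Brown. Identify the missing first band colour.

brown

1.17 Ω = 117 × 10^-2.
The first band gives digit 1 of the significand, and 1 is brown.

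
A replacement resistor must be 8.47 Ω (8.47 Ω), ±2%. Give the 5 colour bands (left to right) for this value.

8.47 Ω = 847 × 10^-2.
8 → grey
4 → yellow
7 → violet
Multiplier 10^-2 → silver.
±2% tolerance → red.

grey, yellow, violet, silver, red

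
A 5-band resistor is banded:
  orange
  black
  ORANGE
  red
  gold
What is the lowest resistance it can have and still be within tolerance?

28785 Ω

Orange → 3 (first significant figure)
Black → 0 (second significant figure)
Orange → 3 (third significant figure)
Red → ×10^2 multiplier
Gold → ±5% tolerance
303 × 100 = 30300 Ω
Lowest = 30300 × (1 − 5/100) = 28785 Ω.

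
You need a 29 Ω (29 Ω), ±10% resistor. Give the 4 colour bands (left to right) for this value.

red, white, black, silver

29 Ω = 29 × 10^0.
2 → red
9 → white
Multiplier 10^0 → black.
±10% tolerance → silver.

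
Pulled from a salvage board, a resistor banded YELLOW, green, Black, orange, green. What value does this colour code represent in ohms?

Yellow → 4 (first significant figure)
Green → 5 (second significant figure)
Black → 0 (third significant figure)
Orange → ×10^3 multiplier
450 × 1000 = 450000 Ω

450000 Ω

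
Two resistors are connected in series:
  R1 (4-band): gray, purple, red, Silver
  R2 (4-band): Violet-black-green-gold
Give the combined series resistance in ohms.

R1: grey, violet → 87; red ×10^2 → 8700 Ω.
R2: violet, black → 70; green ×10^5 → 7000000 Ω.
Series: 8700 + 7000000 = 7008700 Ω.

7008700 Ω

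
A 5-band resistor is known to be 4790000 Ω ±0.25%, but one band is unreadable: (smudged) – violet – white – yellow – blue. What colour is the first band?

yellow

4790000 Ω = 479 × 10^4.
The first band gives digit 4 of the significand, and 4 is yellow.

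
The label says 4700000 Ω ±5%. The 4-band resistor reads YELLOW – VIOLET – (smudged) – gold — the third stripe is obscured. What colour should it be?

4700000 Ω = 47 × 10^5.
The third band is the multiplier, 10^5, which is green.

green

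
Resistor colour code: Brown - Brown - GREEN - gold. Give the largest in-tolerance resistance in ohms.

Brown → 1 (first significant figure)
Brown → 1 (second significant figure)
Green → ×10^5 multiplier
Gold → ±5% tolerance
11 × 100000 = 1100000 Ω
Largest = 1100000 × (1 + 5/100) = 1155000 Ω.

1155000 Ω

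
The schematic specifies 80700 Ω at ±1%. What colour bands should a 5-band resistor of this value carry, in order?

grey, black, violet, red, brown

80700 Ω = 807 × 10^2.
8 → grey
0 → black
7 → violet
Multiplier 10^2 → red.
±1% tolerance → brown.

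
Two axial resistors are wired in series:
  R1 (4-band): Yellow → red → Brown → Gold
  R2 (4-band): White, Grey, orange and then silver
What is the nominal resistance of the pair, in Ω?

98420 Ω

R1: yellow, red → 42; brown ×10 → 420 Ω.
R2: white, grey → 98; orange ×10^3 → 98000 Ω.
Series: 420 + 98000 = 98420 Ω.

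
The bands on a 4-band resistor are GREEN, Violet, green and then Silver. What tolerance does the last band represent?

The last band, silver, is the tolerance band.
Silver corresponds to ±10%.

±10%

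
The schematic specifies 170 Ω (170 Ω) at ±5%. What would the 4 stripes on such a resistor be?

brown, violet, brown, gold

170 Ω = 17 × 10^1.
1 → brown
7 → violet
Multiplier 10^1 → brown.
±5% tolerance → gold.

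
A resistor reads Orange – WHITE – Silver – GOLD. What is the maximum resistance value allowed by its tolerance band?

Orange → 3 (first significant figure)
White → 9 (second significant figure)
Silver → ×0.01 multiplier
Gold → ±5% tolerance
39 × 0.01 = 0.39 Ω
Maximum = 0.39 × (1 + 5/100) = 0.4095 Ω.

0.4095 Ω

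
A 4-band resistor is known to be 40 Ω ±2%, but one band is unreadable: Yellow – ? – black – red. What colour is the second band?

black

40 Ω = 40 × 10^0.
The second band gives digit 0 of the significand, and 0 is black.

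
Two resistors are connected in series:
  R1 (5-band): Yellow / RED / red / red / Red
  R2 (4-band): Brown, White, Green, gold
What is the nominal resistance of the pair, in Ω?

1942200 Ω

R1: yellow, red, red → 422; red ×10^2 → 42200 Ω.
R2: brown, white → 19; green ×10^5 → 1900000 Ω.
Series: 42200 + 1900000 = 1942200 Ω.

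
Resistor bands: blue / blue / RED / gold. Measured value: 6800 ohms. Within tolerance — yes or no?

Blue → 6 (first significant figure)
Blue → 6 (second significant figure)
Red → ×10^2 multiplier
Gold → ±5% tolerance
66 × 100 = 6600 Ω
Allowed range: 6270 Ω to 6930 Ω.
6800 ohms lies inside that range.

yes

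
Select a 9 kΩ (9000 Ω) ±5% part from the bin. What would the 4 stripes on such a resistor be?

9000 Ω = 90 × 10^2.
9 → white
0 → black
Multiplier 10^2 → red.
±5% tolerance → gold.

white, black, red, gold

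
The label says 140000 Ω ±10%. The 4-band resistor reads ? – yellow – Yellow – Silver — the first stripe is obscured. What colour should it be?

brown

140000 Ω = 14 × 10^4.
The first band gives digit 1 of the significand, and 1 is brown.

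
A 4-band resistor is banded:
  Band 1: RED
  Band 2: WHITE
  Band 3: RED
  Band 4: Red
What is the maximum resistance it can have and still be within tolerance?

Red → 2 (first significant figure)
White → 9 (second significant figure)
Red → ×10^2 multiplier
Red → ±2% tolerance
29 × 100 = 2900 Ω
Maximum = 2900 × (1 + 2/100) = 2958 Ω.

2958 Ω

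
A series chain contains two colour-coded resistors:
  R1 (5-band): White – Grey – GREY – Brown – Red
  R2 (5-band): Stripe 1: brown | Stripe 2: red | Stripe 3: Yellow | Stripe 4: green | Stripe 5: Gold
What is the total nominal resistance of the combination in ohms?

R1: white, grey, grey → 988; brown ×10 → 9880 Ω.
R2: brown, red, yellow → 124; green ×10^5 → 12400000 Ω.
Series: 9880 + 12400000 = 12409880 Ω.

12409880 Ω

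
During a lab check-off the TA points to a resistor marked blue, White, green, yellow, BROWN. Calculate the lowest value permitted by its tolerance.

6880500 Ω

Blue → 6 (first significant figure)
White → 9 (second significant figure)
Green → 5 (third significant figure)
Yellow → ×10^4 multiplier
Brown → ±1% tolerance
695 × 10000 = 6950000 Ω
Lowest = 6950000 × (1 − 1/100) = 6880500 Ω.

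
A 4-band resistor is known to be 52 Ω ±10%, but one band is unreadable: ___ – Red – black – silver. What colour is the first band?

green

52 Ω = 52 × 10^0.
The first band gives digit 5 of the significand, and 5 is green.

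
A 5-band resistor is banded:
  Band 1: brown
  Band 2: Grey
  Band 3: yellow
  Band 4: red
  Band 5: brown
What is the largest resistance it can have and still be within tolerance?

Brown → 1 (first significant figure)
Grey → 8 (second significant figure)
Yellow → 4 (third significant figure)
Red → ×10^2 multiplier
Brown → ±1% tolerance
184 × 100 = 18400 Ω
Largest = 18400 × (1 + 1/100) = 18584 Ω.

18584 Ω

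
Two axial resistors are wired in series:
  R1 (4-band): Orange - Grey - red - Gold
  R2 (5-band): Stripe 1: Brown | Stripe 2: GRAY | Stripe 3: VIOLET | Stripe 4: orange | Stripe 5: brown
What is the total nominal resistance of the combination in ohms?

190800 Ω

R1: orange, grey → 38; red ×10^2 → 3800 Ω.
R2: brown, grey, violet → 187; orange ×10^3 → 187000 Ω.
Series: 3800 + 187000 = 190800 Ω.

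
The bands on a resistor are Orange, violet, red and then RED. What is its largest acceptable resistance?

3774 Ω

Orange → 3 (first significant figure)
Violet → 7 (second significant figure)
Red → ×10^2 multiplier
Red → ±2% tolerance
37 × 100 = 3700 Ω
Largest = 3700 × (1 + 2/100) = 3774 Ω.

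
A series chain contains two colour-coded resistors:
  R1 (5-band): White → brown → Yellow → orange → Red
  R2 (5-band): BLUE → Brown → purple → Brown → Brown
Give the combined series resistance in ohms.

R1: white, brown, yellow → 914; orange ×10^3 → 914000 Ω.
R2: blue, brown, violet → 617; brown ×10 → 6170 Ω.
Series: 914000 + 6170 = 920170 Ω.

920170 Ω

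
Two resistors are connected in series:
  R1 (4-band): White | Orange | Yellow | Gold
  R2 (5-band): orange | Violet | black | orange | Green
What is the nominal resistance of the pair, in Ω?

1300000 Ω

R1: white, orange → 93; yellow ×10^4 → 930000 Ω.
R2: orange, violet, black → 370; orange ×10^3 → 370000 Ω.
Series: 930000 + 370000 = 1300000 Ω.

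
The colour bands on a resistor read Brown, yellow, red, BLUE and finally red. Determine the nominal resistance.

Brown → 1 (first significant figure)
Yellow → 4 (second significant figure)
Red → 2 (third significant figure)
Blue → ×10^6 multiplier
142 × 1000000 = 142000000 Ω

142000000 Ω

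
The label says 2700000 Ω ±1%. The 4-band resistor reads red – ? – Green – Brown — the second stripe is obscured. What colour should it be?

2700000 Ω = 27 × 10^5.
The second band gives digit 7 of the significand, and 7 is violet.

violet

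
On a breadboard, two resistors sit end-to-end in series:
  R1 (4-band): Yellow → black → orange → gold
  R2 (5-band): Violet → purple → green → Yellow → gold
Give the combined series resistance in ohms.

R1: yellow, black → 40; orange ×10^3 → 40000 Ω.
R2: violet, violet, green → 775; yellow ×10^4 → 7750000 Ω.
Series: 40000 + 7750000 = 7790000 Ω.

7790000 Ω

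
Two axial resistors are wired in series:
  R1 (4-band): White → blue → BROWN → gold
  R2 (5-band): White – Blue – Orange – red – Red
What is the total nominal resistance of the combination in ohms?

97260 Ω

R1: white, blue → 96; brown ×10 → 960 Ω.
R2: white, blue, orange → 963; red ×10^2 → 96300 Ω.
Series: 960 + 96300 = 97260 Ω.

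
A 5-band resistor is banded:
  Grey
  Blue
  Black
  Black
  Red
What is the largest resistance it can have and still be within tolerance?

Grey → 8 (first significant figure)
Blue → 6 (second significant figure)
Black → 0 (third significant figure)
Black → ×1 multiplier
Red → ±2% tolerance
860 × 1 = 860 Ω
Largest = 860 × (1 + 2/100) = 877.2 Ω.

877.2 Ω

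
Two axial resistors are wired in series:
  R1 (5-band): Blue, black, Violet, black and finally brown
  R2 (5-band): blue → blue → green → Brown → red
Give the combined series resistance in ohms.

7257 Ω

R1: blue, black, violet → 607; black ×1 → 607 Ω.
R2: blue, blue, green → 665; brown ×10 → 6650 Ω.
Series: 607 + 6650 = 7257 Ω.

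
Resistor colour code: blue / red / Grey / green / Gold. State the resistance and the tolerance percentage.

62800000 Ω ±5%

Blue → 6 (first significant figure)
Red → 2 (second significant figure)
Grey → 8 (third significant figure)
Green → ×10^5 multiplier
Gold → ±5% tolerance
628 × 100000 = 62800000 Ω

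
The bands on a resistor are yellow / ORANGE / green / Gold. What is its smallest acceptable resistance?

Yellow → 4 (first significant figure)
Orange → 3 (second significant figure)
Green → ×10^5 multiplier
Gold → ±5% tolerance
43 × 100000 = 4300000 Ω
Smallest = 4300000 × (1 − 5/100) = 4085000 Ω.

4085000 Ω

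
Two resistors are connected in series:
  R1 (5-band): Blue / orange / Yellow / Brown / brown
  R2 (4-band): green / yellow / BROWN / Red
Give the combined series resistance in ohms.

R1: blue, orange, yellow → 634; brown ×10 → 6340 Ω.
R2: green, yellow → 54; brown ×10 → 540 Ω.
Series: 6340 + 540 = 6880 Ω.

6880 Ω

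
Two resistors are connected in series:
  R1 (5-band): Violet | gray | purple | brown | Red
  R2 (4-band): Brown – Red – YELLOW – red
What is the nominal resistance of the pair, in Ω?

127870 Ω

R1: violet, grey, violet → 787; brown ×10 → 7870 Ω.
R2: brown, red → 12; yellow ×10^4 → 120000 Ω.
Series: 7870 + 120000 = 127870 Ω.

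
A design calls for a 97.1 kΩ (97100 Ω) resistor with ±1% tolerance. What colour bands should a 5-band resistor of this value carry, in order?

white, violet, brown, red, brown

97100 Ω = 971 × 10^2.
9 → white
7 → violet
1 → brown
Multiplier 10^2 → red.
±1% tolerance → brown.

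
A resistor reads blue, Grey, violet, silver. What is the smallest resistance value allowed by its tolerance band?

612000000 Ω

Blue → 6 (first significant figure)
Grey → 8 (second significant figure)
Violet → ×10^7 multiplier
Silver → ±10% tolerance
68 × 10000000 = 680000000 Ω
Smallest = 680000000 × (1 − 10/100) = 612000000 Ω.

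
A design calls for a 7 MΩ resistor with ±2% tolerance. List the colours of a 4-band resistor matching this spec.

7000000 Ω = 70 × 10^5.
7 → violet
0 → black
Multiplier 10^5 → green.
±2% tolerance → red.

violet, black, green, red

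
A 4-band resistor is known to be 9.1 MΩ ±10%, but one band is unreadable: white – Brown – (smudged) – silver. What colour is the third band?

green

9100000 Ω = 91 × 10^5.
The third band is the multiplier, 10^5, which is green.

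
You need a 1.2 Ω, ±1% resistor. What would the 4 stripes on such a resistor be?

1.2 Ω = 12 × 10^-1.
1 → brown
2 → red
Multiplier 10^-1 → gold.
±1% tolerance → brown.

brown, red, gold, brown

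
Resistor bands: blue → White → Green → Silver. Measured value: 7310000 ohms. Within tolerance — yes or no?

yes

Blue → 6 (first significant figure)
White → 9 (second significant figure)
Green → ×10^5 multiplier
Silver → ±10% tolerance
69 × 100000 = 6900000 Ω
Allowed range: 6210000 Ω to 7590000 Ω.
7310000 ohms lies inside that range.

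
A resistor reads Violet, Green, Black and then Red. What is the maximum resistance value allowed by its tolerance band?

Violet → 7 (first significant figure)
Green → 5 (second significant figure)
Black → ×1 multiplier
Red → ±2% tolerance
75 × 1 = 75 Ω
Maximum = 75 × (1 + 2/100) = 76.5 Ω.

76.5 Ω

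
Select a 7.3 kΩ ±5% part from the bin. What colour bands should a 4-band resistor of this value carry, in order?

7300 Ω = 73 × 10^2.
7 → violet
3 → orange
Multiplier 10^2 → red.
±5% tolerance → gold.

violet, orange, red, gold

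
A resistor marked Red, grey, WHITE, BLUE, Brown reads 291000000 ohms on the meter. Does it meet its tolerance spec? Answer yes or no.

Red → 2 (first significant figure)
Grey → 8 (second significant figure)
White → 9 (third significant figure)
Blue → ×10^6 multiplier
Brown → ±1% tolerance
289 × 1000000 = 289000000 Ω
Allowed range: 286110000 Ω to 291890000 Ω.
291000000 ohms lies inside that range.

yes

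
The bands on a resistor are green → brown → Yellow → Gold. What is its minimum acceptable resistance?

484500 Ω

Green → 5 (first significant figure)
Brown → 1 (second significant figure)
Yellow → ×10^4 multiplier
Gold → ±5% tolerance
51 × 10000 = 510000 Ω
Minimum = 510000 × (1 − 5/100) = 484500 Ω.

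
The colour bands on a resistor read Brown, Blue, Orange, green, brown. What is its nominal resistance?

Brown → 1 (first significant figure)
Blue → 6 (second significant figure)
Orange → 3 (third significant figure)
Green → ×10^5 multiplier
163 × 100000 = 16300000 Ω

16300000 Ω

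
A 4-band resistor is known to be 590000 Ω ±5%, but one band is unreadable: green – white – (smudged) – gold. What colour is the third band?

590000 Ω = 59 × 10^4.
The third band is the multiplier, 10^4, which is yellow.

yellow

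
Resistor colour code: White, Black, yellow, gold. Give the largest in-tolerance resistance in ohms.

945000 Ω

White → 9 (first significant figure)
Black → 0 (second significant figure)
Yellow → ×10^4 multiplier
Gold → ±5% tolerance
90 × 10000 = 900000 Ω
Largest = 900000 × (1 + 5/100) = 945000 Ω.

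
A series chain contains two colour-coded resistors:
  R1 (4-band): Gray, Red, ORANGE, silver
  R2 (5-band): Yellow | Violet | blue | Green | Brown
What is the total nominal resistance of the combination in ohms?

R1: grey, red → 82; orange ×10^3 → 82000 Ω.
R2: yellow, violet, blue → 476; green ×10^5 → 47600000 Ω.
Series: 82000 + 47600000 = 47682000 Ω.

47682000 Ω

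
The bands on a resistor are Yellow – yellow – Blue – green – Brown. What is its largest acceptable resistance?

Yellow → 4 (first significant figure)
Yellow → 4 (second significant figure)
Blue → 6 (third significant figure)
Green → ×10^5 multiplier
Brown → ±1% tolerance
446 × 100000 = 44600000 Ω
Largest = 44600000 × (1 + 1/100) = 45046000 Ω.

45046000 Ω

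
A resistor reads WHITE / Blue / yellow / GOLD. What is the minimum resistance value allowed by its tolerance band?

912000 Ω

White → 9 (first significant figure)
Blue → 6 (second significant figure)
Yellow → ×10^4 multiplier
Gold → ±5% tolerance
96 × 10000 = 960000 Ω
Minimum = 960000 × (1 − 5/100) = 912000 Ω.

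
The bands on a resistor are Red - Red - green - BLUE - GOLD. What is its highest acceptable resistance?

236250000 Ω

Red → 2 (first significant figure)
Red → 2 (second significant figure)
Green → 5 (third significant figure)
Blue → ×10^6 multiplier
Gold → ±5% tolerance
225 × 1000000 = 225000000 Ω
Highest = 225000000 × (1 + 5/100) = 236250000 Ω.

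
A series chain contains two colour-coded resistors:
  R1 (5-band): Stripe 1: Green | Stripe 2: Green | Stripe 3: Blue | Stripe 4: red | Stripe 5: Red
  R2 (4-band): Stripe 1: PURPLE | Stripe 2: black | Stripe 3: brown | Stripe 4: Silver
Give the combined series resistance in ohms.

R1: green, green, blue → 556; red ×10^2 → 55600 Ω.
R2: violet, black → 70; brown ×10 → 700 Ω.
Series: 55600 + 700 = 56300 Ω.

56300 Ω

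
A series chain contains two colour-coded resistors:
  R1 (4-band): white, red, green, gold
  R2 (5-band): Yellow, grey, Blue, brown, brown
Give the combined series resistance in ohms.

R1: white, red → 92; green ×10^5 → 9200000 Ω.
R2: yellow, grey, blue → 486; brown ×10 → 4860 Ω.
Series: 9200000 + 4860 = 9204860 Ω.

9204860 Ω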